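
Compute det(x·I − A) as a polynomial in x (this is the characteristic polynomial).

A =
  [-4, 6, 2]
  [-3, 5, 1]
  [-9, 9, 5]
x^3 - 6*x^2 + 12*x - 8

Expanding det(x·I − A) (e.g. by cofactor expansion or by noting that A is similar to its Jordan form J, which has the same characteristic polynomial as A) gives
  χ_A(x) = x^3 - 6*x^2 + 12*x - 8
which factors as (x - 2)^3. The eigenvalues (with algebraic multiplicities) are λ = 2 with multiplicity 3.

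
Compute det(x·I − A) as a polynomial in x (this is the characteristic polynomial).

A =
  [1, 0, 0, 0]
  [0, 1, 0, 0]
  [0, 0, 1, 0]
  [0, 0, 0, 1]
x^4 - 4*x^3 + 6*x^2 - 4*x + 1

Expanding det(x·I − A) (e.g. by cofactor expansion or by noting that A is similar to its Jordan form J, which has the same characteristic polynomial as A) gives
  χ_A(x) = x^4 - 4*x^3 + 6*x^2 - 4*x + 1
which factors as (x - 1)^4. The eigenvalues (with algebraic multiplicities) are λ = 1 with multiplicity 4.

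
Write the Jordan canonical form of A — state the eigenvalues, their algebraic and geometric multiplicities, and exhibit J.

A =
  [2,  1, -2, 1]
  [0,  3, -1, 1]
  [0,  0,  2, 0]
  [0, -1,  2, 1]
J_3(2) ⊕ J_1(2)

The characteristic polynomial is
  det(x·I − A) = x^4 - 8*x^3 + 24*x^2 - 32*x + 16 = (x - 2)^4

Eigenvalues and multiplicities (the geometric multiplicity of λ is n − rank(A − λI), which equals the number of Jordan blocks for λ):
  λ = 2: algebraic multiplicity = 4, geometric multiplicity = 2

Determining the block sizes for each eigenvalue:
  λ = 2: with am = 4 and gm = 2, the partition is not yet determined (e.g. several partitions of 4 into 2 parts exist). Let N = A − (2)·I. Computing rank(N^1) = 2, rank(N^2) = 1, rank(N^3) = 0; the number of blocks of size ≥ j is rank(N^{j−1}) − rank(N^j), giving [2, 1, 1]. So we have 1 block(s) of size 3, 1 block(s) of size 1 → block sizes [3, 1]

Assembling the blocks gives a Jordan form
J =
  [2, 1, 0, 0]
  [0, 2, 1, 0]
  [0, 0, 2, 0]
  [0, 0, 0, 2]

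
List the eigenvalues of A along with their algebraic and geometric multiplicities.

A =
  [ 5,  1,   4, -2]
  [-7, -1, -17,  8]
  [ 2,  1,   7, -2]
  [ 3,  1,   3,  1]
λ = 3: alg = 4, geom = 2

Step 1 — factor the characteristic polynomial to read off the algebraic multiplicities:
  χ_A(x) = (x - 3)^4

Step 2 — compute geometric multiplicities via the rank-nullity identity g(λ) = n − rank(A − λI):
  rank(A − (3)·I) = 2, so dim ker(A − (3)·I) = n − 2 = 2

Summary:
  λ = 3: algebraic multiplicity = 4, geometric multiplicity = 2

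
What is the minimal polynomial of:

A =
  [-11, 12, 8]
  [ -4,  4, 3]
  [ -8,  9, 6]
x^3 + x^2 - x - 1

The characteristic polynomial is χ_A(x) = (x - 1)*(x + 1)^2, so the eigenvalues are known. The minimal polynomial is
  m_A(x) = Π_λ (x − λ)^{k_λ}
where k_λ is the size of the *largest* Jordan block for λ (equivalently, the smallest k with (A − λI)^k v = 0 for every generalised eigenvector v of λ).

  λ = -1: largest Jordan block has size 2, contributing (x + 1)^2
  λ = 1: largest Jordan block has size 1, contributing (x − 1)

So m_A(x) = (x - 1)*(x + 1)^2 = x^3 + x^2 - x - 1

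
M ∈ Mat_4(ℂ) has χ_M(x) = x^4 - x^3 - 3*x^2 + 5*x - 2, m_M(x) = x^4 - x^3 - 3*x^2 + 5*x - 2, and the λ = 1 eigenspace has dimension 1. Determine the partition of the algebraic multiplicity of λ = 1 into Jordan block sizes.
Block sizes for λ = 1: [3]

Step 1 — from the characteristic polynomial, algebraic multiplicity of λ = 1 is 3. From dim ker(M − (1)·I) = 1, there are exactly 1 Jordan blocks for λ = 1.
Step 2 — from the minimal polynomial, the factor (x − 1)^3 tells us the largest block for λ = 1 has size 3.
Step 3 — with total size 3, 1 blocks, and largest block 3, the block sizes (in nonincreasing order) are [3].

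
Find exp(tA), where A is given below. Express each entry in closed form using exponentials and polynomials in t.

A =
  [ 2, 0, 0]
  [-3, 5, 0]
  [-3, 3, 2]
e^{tA} =
  [exp(2*t), 0, 0]
  [-exp(5*t) + exp(2*t), exp(5*t), 0]
  [-exp(5*t) + exp(2*t), exp(5*t) - exp(2*t), exp(2*t)]

Strategy: write A = P · J · P⁻¹ where J is a Jordan canonical form, so e^{tA} = P · e^{tJ} · P⁻¹, and e^{tJ} can be computed block-by-block.

A has Jordan form
J =
  [2, 0, 0]
  [0, 2, 0]
  [0, 0, 5]
(up to reordering of blocks).

Per-block formulas:
  For a 1×1 block at λ = 2: exp(t · [2]) = [e^(2t)].
  For a 1×1 block at λ = 5: exp(t · [5]) = [e^(5t)].

After assembling e^{tJ} and conjugating by P, we get:

e^{tA} =
  [exp(2*t), 0, 0]
  [-exp(5*t) + exp(2*t), exp(5*t), 0]
  [-exp(5*t) + exp(2*t), exp(5*t) - exp(2*t), exp(2*t)]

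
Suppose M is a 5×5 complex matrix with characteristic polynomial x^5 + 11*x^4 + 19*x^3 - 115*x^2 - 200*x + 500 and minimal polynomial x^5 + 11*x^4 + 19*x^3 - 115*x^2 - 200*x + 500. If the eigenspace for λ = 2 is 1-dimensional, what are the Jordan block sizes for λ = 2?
Block sizes for λ = 2: [2]

Step 1 — from the characteristic polynomial, algebraic multiplicity of λ = 2 is 2. From dim ker(M − (2)·I) = 1, there are exactly 1 Jordan blocks for λ = 2.
Step 2 — from the minimal polynomial, the factor (x − 2)^2 tells us the largest block for λ = 2 has size 2.
Step 3 — with total size 2, 1 blocks, and largest block 2, the block sizes (in nonincreasing order) are [2].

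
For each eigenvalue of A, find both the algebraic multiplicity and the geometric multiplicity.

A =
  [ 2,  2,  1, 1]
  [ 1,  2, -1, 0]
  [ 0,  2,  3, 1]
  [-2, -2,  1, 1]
λ = 2: alg = 4, geom = 2

Step 1 — factor the characteristic polynomial to read off the algebraic multiplicities:
  χ_A(x) = (x - 2)^4

Step 2 — compute geometric multiplicities via the rank-nullity identity g(λ) = n − rank(A − λI):
  rank(A − (2)·I) = 2, so dim ker(A − (2)·I) = n − 2 = 2

Summary:
  λ = 2: algebraic multiplicity = 4, geometric multiplicity = 2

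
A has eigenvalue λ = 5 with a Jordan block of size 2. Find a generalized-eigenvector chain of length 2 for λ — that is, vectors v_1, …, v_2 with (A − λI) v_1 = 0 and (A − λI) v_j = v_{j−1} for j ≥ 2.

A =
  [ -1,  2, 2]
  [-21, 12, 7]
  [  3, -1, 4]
A Jordan chain for λ = 5 of length 2:
v_1 = (-6, -21, 3)ᵀ
v_2 = (1, 0, 0)ᵀ

Let N = A − (5)·I. We want v_2 with N^2 v_2 = 0 but N^1 v_2 ≠ 0; then v_{j-1} := N · v_j for j = 2, …, 2.

Pick v_2 = (1, 0, 0)ᵀ.
Then v_1 = N · v_2 = (-6, -21, 3)ᵀ.

Sanity check: (A − (5)·I) v_1 = (0, 0, 0)ᵀ = 0. ✓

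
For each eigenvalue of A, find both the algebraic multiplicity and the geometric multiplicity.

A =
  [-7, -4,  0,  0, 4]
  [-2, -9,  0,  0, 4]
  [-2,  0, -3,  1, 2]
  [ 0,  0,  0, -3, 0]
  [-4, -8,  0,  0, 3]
λ = -5: alg = 2, geom = 2; λ = -3: alg = 3, geom = 2

Step 1 — factor the characteristic polynomial to read off the algebraic multiplicities:
  χ_A(x) = (x + 3)^3*(x + 5)^2

Step 2 — compute geometric multiplicities via the rank-nullity identity g(λ) = n − rank(A − λI):
  rank(A − (-5)·I) = 3, so dim ker(A − (-5)·I) = n − 3 = 2
  rank(A − (-3)·I) = 3, so dim ker(A − (-3)·I) = n − 3 = 2

Summary:
  λ = -5: algebraic multiplicity = 2, geometric multiplicity = 2
  λ = -3: algebraic multiplicity = 3, geometric multiplicity = 2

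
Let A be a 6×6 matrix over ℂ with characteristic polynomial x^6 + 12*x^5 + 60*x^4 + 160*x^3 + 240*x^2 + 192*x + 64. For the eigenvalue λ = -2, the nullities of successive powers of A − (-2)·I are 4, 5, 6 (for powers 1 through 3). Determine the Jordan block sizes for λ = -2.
Block sizes for λ = -2: [3, 1, 1, 1]

From the dimensions of kernels of powers, the number of Jordan blocks of size at least j is d_j − d_{j−1} where d_j = dim ker(N^j) (with d_0 = 0). Computing the differences gives [4, 1, 1].
The number of blocks of size exactly k is (#blocks of size ≥ k) − (#blocks of size ≥ k + 1), so the partition is: 3 block(s) of size 1, 1 block(s) of size 3.
In nonincreasing order the block sizes are [3, 1, 1, 1].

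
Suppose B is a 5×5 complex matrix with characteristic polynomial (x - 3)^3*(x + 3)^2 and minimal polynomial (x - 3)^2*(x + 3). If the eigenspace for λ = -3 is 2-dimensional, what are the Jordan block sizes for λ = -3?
Block sizes for λ = -3: [1, 1]

Step 1 — from the characteristic polynomial, algebraic multiplicity of λ = -3 is 2. From dim ker(B − (-3)·I) = 2, there are exactly 2 Jordan blocks for λ = -3.
Step 2 — from the minimal polynomial, the factor (x + 3) tells us the largest block for λ = -3 has size 1.
Step 3 — with total size 2, 2 blocks, and largest block 1, the block sizes (in nonincreasing order) are [1, 1].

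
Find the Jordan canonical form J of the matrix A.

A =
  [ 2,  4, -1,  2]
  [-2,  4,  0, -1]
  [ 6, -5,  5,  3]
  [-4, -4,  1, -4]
J_1(-2) ⊕ J_3(3)

The characteristic polynomial is
  det(x·I − A) = x^4 - 7*x^3 + 9*x^2 + 27*x - 54 = (x - 3)^3*(x + 2)

Eigenvalues and multiplicities (the geometric multiplicity of λ is n − rank(A − λI), which equals the number of Jordan blocks for λ):
  λ = -2: algebraic multiplicity = 1, geometric multiplicity = 1
  λ = 3: algebraic multiplicity = 3, geometric multiplicity = 1

Determining the block sizes for each eigenvalue:
  λ = -2: one block (gm = 1), so the single block has size am = 1 → block sizes [1]
  λ = 3: one block (gm = 1), so the single block has size am = 3 → block sizes [3]

Assembling the blocks gives a Jordan form
J =
  [-2, 0, 0, 0]
  [ 0, 3, 1, 0]
  [ 0, 0, 3, 1]
  [ 0, 0, 0, 3]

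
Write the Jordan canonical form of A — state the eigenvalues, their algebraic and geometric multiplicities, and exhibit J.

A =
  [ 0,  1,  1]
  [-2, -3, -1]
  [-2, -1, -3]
J_2(-2) ⊕ J_1(-2)

The characteristic polynomial is
  det(x·I − A) = x^3 + 6*x^2 + 12*x + 8 = (x + 2)^3

Eigenvalues and multiplicities (the geometric multiplicity of λ is n − rank(A − λI), which equals the number of Jordan blocks for λ):
  λ = -2: algebraic multiplicity = 3, geometric multiplicity = 2

Determining the block sizes for each eigenvalue:
  λ = -2: 2 blocks summing to 3 forces exactly one block of size 2 and the rest size 1 → block sizes [2, 1]

Assembling the blocks gives a Jordan form
J =
  [-2,  1,  0]
  [ 0, -2,  0]
  [ 0,  0, -2]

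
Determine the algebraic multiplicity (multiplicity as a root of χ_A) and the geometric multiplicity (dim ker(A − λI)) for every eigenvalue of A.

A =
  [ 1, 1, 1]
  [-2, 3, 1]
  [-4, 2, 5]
λ = 3: alg = 3, geom = 1

Step 1 — factor the characteristic polynomial to read off the algebraic multiplicities:
  χ_A(x) = (x - 3)^3

Step 2 — compute geometric multiplicities via the rank-nullity identity g(λ) = n − rank(A − λI):
  rank(A − (3)·I) = 2, so dim ker(A − (3)·I) = n − 2 = 1

Summary:
  λ = 3: algebraic multiplicity = 3, geometric multiplicity = 1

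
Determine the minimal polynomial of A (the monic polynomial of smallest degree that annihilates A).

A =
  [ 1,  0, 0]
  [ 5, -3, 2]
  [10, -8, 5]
x^2 - 2*x + 1

The characteristic polynomial is χ_A(x) = (x - 1)^3, so the eigenvalues are known. The minimal polynomial is
  m_A(x) = Π_λ (x − λ)^{k_λ}
where k_λ is the size of the *largest* Jordan block for λ (equivalently, the smallest k with (A − λI)^k v = 0 for every generalised eigenvector v of λ).

  λ = 1: largest Jordan block has size 2, contributing (x − 1)^2

So m_A(x) = (x - 1)^2 = x^2 - 2*x + 1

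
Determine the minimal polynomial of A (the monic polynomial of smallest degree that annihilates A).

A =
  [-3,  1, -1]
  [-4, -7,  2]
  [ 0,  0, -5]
x^2 + 10*x + 25

The characteristic polynomial is χ_A(x) = (x + 5)^3, so the eigenvalues are known. The minimal polynomial is
  m_A(x) = Π_λ (x − λ)^{k_λ}
where k_λ is the size of the *largest* Jordan block for λ (equivalently, the smallest k with (A − λI)^k v = 0 for every generalised eigenvector v of λ).

  λ = -5: largest Jordan block has size 2, contributing (x + 5)^2

So m_A(x) = (x + 5)^2 = x^2 + 10*x + 25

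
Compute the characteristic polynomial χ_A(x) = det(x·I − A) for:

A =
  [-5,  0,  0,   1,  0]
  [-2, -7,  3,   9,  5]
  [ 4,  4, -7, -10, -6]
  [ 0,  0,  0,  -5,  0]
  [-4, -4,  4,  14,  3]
x^5 + 21*x^4 + 174*x^3 + 710*x^2 + 1425*x + 1125

Expanding det(x·I − A) (e.g. by cofactor expansion or by noting that A is similar to its Jordan form J, which has the same characteristic polynomial as A) gives
  χ_A(x) = x^5 + 21*x^4 + 174*x^3 + 710*x^2 + 1425*x + 1125
which factors as (x + 3)^2*(x + 5)^3. The eigenvalues (with algebraic multiplicities) are λ = -5 with multiplicity 3, λ = -3 with multiplicity 2.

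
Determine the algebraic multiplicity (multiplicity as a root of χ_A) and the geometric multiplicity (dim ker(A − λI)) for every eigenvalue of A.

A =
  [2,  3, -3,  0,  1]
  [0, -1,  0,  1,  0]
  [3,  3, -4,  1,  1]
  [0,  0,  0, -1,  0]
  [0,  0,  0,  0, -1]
λ = -1: alg = 5, geom = 3

Step 1 — factor the characteristic polynomial to read off the algebraic multiplicities:
  χ_A(x) = (x + 1)^5

Step 2 — compute geometric multiplicities via the rank-nullity identity g(λ) = n − rank(A − λI):
  rank(A − (-1)·I) = 2, so dim ker(A − (-1)·I) = n − 2 = 3

Summary:
  λ = -1: algebraic multiplicity = 5, geometric multiplicity = 3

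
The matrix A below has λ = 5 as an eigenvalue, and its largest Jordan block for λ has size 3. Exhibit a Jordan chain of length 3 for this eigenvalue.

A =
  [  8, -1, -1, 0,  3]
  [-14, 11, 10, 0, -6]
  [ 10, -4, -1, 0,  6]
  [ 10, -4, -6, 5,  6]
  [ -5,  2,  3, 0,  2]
A Jordan chain for λ = 5 of length 3:
v_1 = (-2, 4, -4, -4, 2)ᵀ
v_2 = (3, -14, 10, 10, -5)ᵀ
v_3 = (1, 0, 0, 0, 0)ᵀ

Let N = A − (5)·I. We want v_3 with N^3 v_3 = 0 but N^2 v_3 ≠ 0; then v_{j-1} := N · v_j for j = 3, …, 2.

Pick v_3 = (1, 0, 0, 0, 0)ᵀ.
Then v_2 = N · v_3 = (3, -14, 10, 10, -5)ᵀ.
Then v_1 = N · v_2 = (-2, 4, -4, -4, 2)ᵀ.

Sanity check: (A − (5)·I) v_1 = (0, 0, 0, 0, 0)ᵀ = 0. ✓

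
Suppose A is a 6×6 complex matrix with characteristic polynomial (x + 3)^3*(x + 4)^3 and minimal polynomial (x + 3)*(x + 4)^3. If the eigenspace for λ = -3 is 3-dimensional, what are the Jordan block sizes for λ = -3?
Block sizes for λ = -3: [1, 1, 1]

Step 1 — from the characteristic polynomial, algebraic multiplicity of λ = -3 is 3. From dim ker(A − (-3)·I) = 3, there are exactly 3 Jordan blocks for λ = -3.
Step 2 — from the minimal polynomial, the factor (x + 3) tells us the largest block for λ = -3 has size 1.
Step 3 — with total size 3, 3 blocks, and largest block 1, the block sizes (in nonincreasing order) are [1, 1, 1].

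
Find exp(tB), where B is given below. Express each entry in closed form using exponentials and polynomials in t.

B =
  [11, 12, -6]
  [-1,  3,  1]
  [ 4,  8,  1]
e^{tB} =
  [6*t*exp(5*t) + exp(5*t), 12*t*exp(5*t), -6*t*exp(5*t)]
  [-t*exp(5*t), -2*t*exp(5*t) + exp(5*t), t*exp(5*t)]
  [4*t*exp(5*t), 8*t*exp(5*t), -4*t*exp(5*t) + exp(5*t)]

Strategy: write B = P · J · P⁻¹ where J is a Jordan canonical form, so e^{tB} = P · e^{tJ} · P⁻¹, and e^{tJ} can be computed block-by-block.

B has Jordan form
J =
  [5, 1, 0]
  [0, 5, 0]
  [0, 0, 5]
(up to reordering of blocks).

Per-block formulas:
  For a 2×2 Jordan block J_2(5): exp(t · J_2(5)) = e^(5t)·(I + t·N), where N is the 2×2 nilpotent shift.
  For a 1×1 block at λ = 5: exp(t · [5]) = [e^(5t)].

After assembling e^{tJ} and conjugating by P, we get:

e^{tB} =
  [6*t*exp(5*t) + exp(5*t), 12*t*exp(5*t), -6*t*exp(5*t)]
  [-t*exp(5*t), -2*t*exp(5*t) + exp(5*t), t*exp(5*t)]
  [4*t*exp(5*t), 8*t*exp(5*t), -4*t*exp(5*t) + exp(5*t)]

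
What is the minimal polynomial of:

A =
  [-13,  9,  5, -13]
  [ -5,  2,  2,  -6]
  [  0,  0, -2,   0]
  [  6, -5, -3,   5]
x^3 + 6*x^2 + 12*x + 8

The characteristic polynomial is χ_A(x) = (x + 2)^4, so the eigenvalues are known. The minimal polynomial is
  m_A(x) = Π_λ (x − λ)^{k_λ}
where k_λ is the size of the *largest* Jordan block for λ (equivalently, the smallest k with (A − λI)^k v = 0 for every generalised eigenvector v of λ).

  λ = -2: largest Jordan block has size 3, contributing (x + 2)^3

So m_A(x) = (x + 2)^3 = x^3 + 6*x^2 + 12*x + 8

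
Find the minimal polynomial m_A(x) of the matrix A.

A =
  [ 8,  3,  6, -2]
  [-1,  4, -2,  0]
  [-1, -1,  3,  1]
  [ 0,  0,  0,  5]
x^2 - 10*x + 25

The characteristic polynomial is χ_A(x) = (x - 5)^4, so the eigenvalues are known. The minimal polynomial is
  m_A(x) = Π_λ (x − λ)^{k_λ}
where k_λ is the size of the *largest* Jordan block for λ (equivalently, the smallest k with (A − λI)^k v = 0 for every generalised eigenvector v of λ).

  λ = 5: largest Jordan block has size 2, contributing (x − 5)^2

So m_A(x) = (x - 5)^2 = x^2 - 10*x + 25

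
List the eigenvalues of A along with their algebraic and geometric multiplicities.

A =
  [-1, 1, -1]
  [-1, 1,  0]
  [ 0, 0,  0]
λ = 0: alg = 3, geom = 1

Step 1 — factor the characteristic polynomial to read off the algebraic multiplicities:
  χ_A(x) = x^3

Step 2 — compute geometric multiplicities via the rank-nullity identity g(λ) = n − rank(A − λI):
  rank(A − (0)·I) = 2, so dim ker(A − (0)·I) = n − 2 = 1

Summary:
  λ = 0: algebraic multiplicity = 3, geometric multiplicity = 1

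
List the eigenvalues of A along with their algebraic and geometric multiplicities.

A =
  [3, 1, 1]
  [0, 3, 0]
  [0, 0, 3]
λ = 3: alg = 3, geom = 2

Step 1 — factor the characteristic polynomial to read off the algebraic multiplicities:
  χ_A(x) = (x - 3)^3

Step 2 — compute geometric multiplicities via the rank-nullity identity g(λ) = n − rank(A − λI):
  rank(A − (3)·I) = 1, so dim ker(A − (3)·I) = n − 1 = 2

Summary:
  λ = 3: algebraic multiplicity = 3, geometric multiplicity = 2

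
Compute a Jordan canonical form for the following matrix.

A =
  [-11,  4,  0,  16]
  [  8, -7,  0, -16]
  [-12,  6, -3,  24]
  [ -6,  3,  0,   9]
J_2(-3) ⊕ J_1(-3) ⊕ J_1(-3)

The characteristic polynomial is
  det(x·I − A) = x^4 + 12*x^3 + 54*x^2 + 108*x + 81 = (x + 3)^4

Eigenvalues and multiplicities (the geometric multiplicity of λ is n − rank(A − λI), which equals the number of Jordan blocks for λ):
  λ = -3: algebraic multiplicity = 4, geometric multiplicity = 3

Determining the block sizes for each eigenvalue:
  λ = -3: 3 blocks summing to 4 forces exactly one block of size 2 and the rest size 1 → block sizes [2, 1, 1]

Assembling the blocks gives a Jordan form
J =
  [-3,  1,  0,  0]
  [ 0, -3,  0,  0]
  [ 0,  0, -3,  0]
  [ 0,  0,  0, -3]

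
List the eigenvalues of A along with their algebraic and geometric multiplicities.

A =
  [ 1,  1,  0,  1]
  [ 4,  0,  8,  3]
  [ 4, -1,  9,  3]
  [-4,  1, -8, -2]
λ = 1: alg = 3, geom = 2; λ = 5: alg = 1, geom = 1

Step 1 — factor the characteristic polynomial to read off the algebraic multiplicities:
  χ_A(x) = (x - 5)*(x - 1)^3

Step 2 — compute geometric multiplicities via the rank-nullity identity g(λ) = n − rank(A − λI):
  rank(A − (1)·I) = 2, so dim ker(A − (1)·I) = n − 2 = 2
  rank(A − (5)·I) = 3, so dim ker(A − (5)·I) = n − 3 = 1

Summary:
  λ = 1: algebraic multiplicity = 3, geometric multiplicity = 2
  λ = 5: algebraic multiplicity = 1, geometric multiplicity = 1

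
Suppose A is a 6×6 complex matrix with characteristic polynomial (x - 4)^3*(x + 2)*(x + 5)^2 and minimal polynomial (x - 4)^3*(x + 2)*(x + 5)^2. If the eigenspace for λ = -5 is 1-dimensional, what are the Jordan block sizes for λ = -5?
Block sizes for λ = -5: [2]

Step 1 — from the characteristic polynomial, algebraic multiplicity of λ = -5 is 2. From dim ker(A − (-5)·I) = 1, there are exactly 1 Jordan blocks for λ = -5.
Step 2 — from the minimal polynomial, the factor (x + 5)^2 tells us the largest block for λ = -5 has size 2.
Step 3 — with total size 2, 1 blocks, and largest block 2, the block sizes (in nonincreasing order) are [2].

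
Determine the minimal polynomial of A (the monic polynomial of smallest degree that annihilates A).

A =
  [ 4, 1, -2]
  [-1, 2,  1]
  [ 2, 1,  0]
x^3 - 6*x^2 + 12*x - 8

The characteristic polynomial is χ_A(x) = (x - 2)^3, so the eigenvalues are known. The minimal polynomial is
  m_A(x) = Π_λ (x − λ)^{k_λ}
where k_λ is the size of the *largest* Jordan block for λ (equivalently, the smallest k with (A − λI)^k v = 0 for every generalised eigenvector v of λ).

  λ = 2: largest Jordan block has size 3, contributing (x − 2)^3

So m_A(x) = (x - 2)^3 = x^3 - 6*x^2 + 12*x - 8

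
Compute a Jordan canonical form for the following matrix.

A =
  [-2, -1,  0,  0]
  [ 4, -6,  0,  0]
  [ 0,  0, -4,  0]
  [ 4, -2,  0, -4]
J_2(-4) ⊕ J_1(-4) ⊕ J_1(-4)

The characteristic polynomial is
  det(x·I − A) = x^4 + 16*x^3 + 96*x^2 + 256*x + 256 = (x + 4)^4

Eigenvalues and multiplicities (the geometric multiplicity of λ is n − rank(A − λI), which equals the number of Jordan blocks for λ):
  λ = -4: algebraic multiplicity = 4, geometric multiplicity = 3

Determining the block sizes for each eigenvalue:
  λ = -4: 3 blocks summing to 4 forces exactly one block of size 2 and the rest size 1 → block sizes [2, 1, 1]

Assembling the blocks gives a Jordan form
J =
  [-4,  1,  0,  0]
  [ 0, -4,  0,  0]
  [ 0,  0, -4,  0]
  [ 0,  0,  0, -4]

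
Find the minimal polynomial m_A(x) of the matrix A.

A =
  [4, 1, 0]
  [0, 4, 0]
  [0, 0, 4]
x^2 - 8*x + 16

The characteristic polynomial is χ_A(x) = (x - 4)^3, so the eigenvalues are known. The minimal polynomial is
  m_A(x) = Π_λ (x − λ)^{k_λ}
where k_λ is the size of the *largest* Jordan block for λ (equivalently, the smallest k with (A − λI)^k v = 0 for every generalised eigenvector v of λ).

  λ = 4: largest Jordan block has size 2, contributing (x − 4)^2

So m_A(x) = (x - 4)^2 = x^2 - 8*x + 16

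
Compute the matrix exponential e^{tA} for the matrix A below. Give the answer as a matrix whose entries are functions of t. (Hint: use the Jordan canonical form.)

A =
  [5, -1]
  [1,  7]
e^{tA} =
  [-t*exp(6*t) + exp(6*t), -t*exp(6*t)]
  [t*exp(6*t), t*exp(6*t) + exp(6*t)]

Strategy: write A = P · J · P⁻¹ where J is a Jordan canonical form, so e^{tA} = P · e^{tJ} · P⁻¹, and e^{tJ} can be computed block-by-block.

A has Jordan form
J =
  [6, 1]
  [0, 6]
(up to reordering of blocks).

Per-block formulas:
  For a 2×2 Jordan block J_2(6): exp(t · J_2(6)) = e^(6t)·(I + t·N), where N is the 2×2 nilpotent shift.

After assembling e^{tJ} and conjugating by P, we get:

e^{tA} =
  [-t*exp(6*t) + exp(6*t), -t*exp(6*t)]
  [t*exp(6*t), t*exp(6*t) + exp(6*t)]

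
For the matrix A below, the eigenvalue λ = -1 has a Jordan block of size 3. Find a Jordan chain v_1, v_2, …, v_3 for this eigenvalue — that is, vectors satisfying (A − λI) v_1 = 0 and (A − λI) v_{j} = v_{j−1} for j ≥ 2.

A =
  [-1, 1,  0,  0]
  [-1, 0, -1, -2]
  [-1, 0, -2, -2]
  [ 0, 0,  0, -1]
A Jordan chain for λ = -1 of length 3:
v_1 = (-1, 0, 1, 0)ᵀ
v_2 = (0, -1, -1, 0)ᵀ
v_3 = (1, 0, 0, 0)ᵀ

Let N = A − (-1)·I. We want v_3 with N^3 v_3 = 0 but N^2 v_3 ≠ 0; then v_{j-1} := N · v_j for j = 3, …, 2.

Pick v_3 = (1, 0, 0, 0)ᵀ.
Then v_2 = N · v_3 = (0, -1, -1, 0)ᵀ.
Then v_1 = N · v_2 = (-1, 0, 1, 0)ᵀ.

Sanity check: (A − (-1)·I) v_1 = (0, 0, 0, 0)ᵀ = 0. ✓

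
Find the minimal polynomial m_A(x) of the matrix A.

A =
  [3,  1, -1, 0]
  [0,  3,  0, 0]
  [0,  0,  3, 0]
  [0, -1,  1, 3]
x^2 - 6*x + 9

The characteristic polynomial is χ_A(x) = (x - 3)^4, so the eigenvalues are known. The minimal polynomial is
  m_A(x) = Π_λ (x − λ)^{k_λ}
where k_λ is the size of the *largest* Jordan block for λ (equivalently, the smallest k with (A − λI)^k v = 0 for every generalised eigenvector v of λ).

  λ = 3: largest Jordan block has size 2, contributing (x − 3)^2

So m_A(x) = (x - 3)^2 = x^2 - 6*x + 9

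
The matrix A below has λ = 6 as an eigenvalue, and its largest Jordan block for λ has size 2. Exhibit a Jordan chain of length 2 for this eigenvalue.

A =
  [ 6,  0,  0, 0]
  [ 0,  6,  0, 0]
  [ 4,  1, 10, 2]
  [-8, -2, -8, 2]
A Jordan chain for λ = 6 of length 2:
v_1 = (0, 0, 4, -8)ᵀ
v_2 = (1, 0, 0, 0)ᵀ

Let N = A − (6)·I. We want v_2 with N^2 v_2 = 0 but N^1 v_2 ≠ 0; then v_{j-1} := N · v_j for j = 2, …, 2.

Pick v_2 = (1, 0, 0, 0)ᵀ.
Then v_1 = N · v_2 = (0, 0, 4, -8)ᵀ.

Sanity check: (A − (6)·I) v_1 = (0, 0, 0, 0)ᵀ = 0. ✓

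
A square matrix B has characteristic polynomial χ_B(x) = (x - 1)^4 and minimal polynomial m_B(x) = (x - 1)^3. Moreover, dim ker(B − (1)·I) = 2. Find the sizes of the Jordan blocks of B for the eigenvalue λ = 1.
Block sizes for λ = 1: [3, 1]

Step 1 — from the characteristic polynomial, algebraic multiplicity of λ = 1 is 4. From dim ker(B − (1)·I) = 2, there are exactly 2 Jordan blocks for λ = 1.
Step 2 — from the minimal polynomial, the factor (x − 1)^3 tells us the largest block for λ = 1 has size 3.
Step 3 — with total size 4, 2 blocks, and largest block 3, the block sizes (in nonincreasing order) are [3, 1].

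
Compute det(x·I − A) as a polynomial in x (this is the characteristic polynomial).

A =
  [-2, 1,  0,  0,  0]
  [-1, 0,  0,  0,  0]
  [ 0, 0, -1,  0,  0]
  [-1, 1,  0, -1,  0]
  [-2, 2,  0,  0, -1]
x^5 + 5*x^4 + 10*x^3 + 10*x^2 + 5*x + 1

Expanding det(x·I − A) (e.g. by cofactor expansion or by noting that A is similar to its Jordan form J, which has the same characteristic polynomial as A) gives
  χ_A(x) = x^5 + 5*x^4 + 10*x^3 + 10*x^2 + 5*x + 1
which factors as (x + 1)^5. The eigenvalues (with algebraic multiplicities) are λ = -1 with multiplicity 5.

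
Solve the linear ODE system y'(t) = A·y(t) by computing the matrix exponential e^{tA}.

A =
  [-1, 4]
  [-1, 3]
e^{tA} =
  [-2*t*exp(t) + exp(t), 4*t*exp(t)]
  [-t*exp(t), 2*t*exp(t) + exp(t)]

Strategy: write A = P · J · P⁻¹ where J is a Jordan canonical form, so e^{tA} = P · e^{tJ} · P⁻¹, and e^{tJ} can be computed block-by-block.

A has Jordan form
J =
  [1, 1]
  [0, 1]
(up to reordering of blocks).

Per-block formulas:
  For a 2×2 Jordan block J_2(1): exp(t · J_2(1)) = e^(1t)·(I + t·N), where N is the 2×2 nilpotent shift.

After assembling e^{tJ} and conjugating by P, we get:

e^{tA} =
  [-2*t*exp(t) + exp(t), 4*t*exp(t)]
  [-t*exp(t), 2*t*exp(t) + exp(t)]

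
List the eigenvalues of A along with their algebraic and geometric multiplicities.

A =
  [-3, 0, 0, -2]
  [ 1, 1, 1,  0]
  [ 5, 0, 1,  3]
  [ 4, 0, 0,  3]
λ = -1: alg = 1, geom = 1; λ = 1: alg = 3, geom = 1

Step 1 — factor the characteristic polynomial to read off the algebraic multiplicities:
  χ_A(x) = (x - 1)^3*(x + 1)

Step 2 — compute geometric multiplicities via the rank-nullity identity g(λ) = n − rank(A − λI):
  rank(A − (-1)·I) = 3, so dim ker(A − (-1)·I) = n − 3 = 1
  rank(A − (1)·I) = 3, so dim ker(A − (1)·I) = n − 3 = 1

Summary:
  λ = -1: algebraic multiplicity = 1, geometric multiplicity = 1
  λ = 1: algebraic multiplicity = 3, geometric multiplicity = 1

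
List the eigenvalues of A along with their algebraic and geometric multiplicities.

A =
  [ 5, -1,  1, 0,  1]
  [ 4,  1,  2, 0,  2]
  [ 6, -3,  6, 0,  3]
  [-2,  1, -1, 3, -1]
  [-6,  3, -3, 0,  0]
λ = 3: alg = 5, geom = 4

Step 1 — factor the characteristic polynomial to read off the algebraic multiplicities:
  χ_A(x) = (x - 3)^5

Step 2 — compute geometric multiplicities via the rank-nullity identity g(λ) = n − rank(A − λI):
  rank(A − (3)·I) = 1, so dim ker(A − (3)·I) = n − 1 = 4

Summary:
  λ = 3: algebraic multiplicity = 5, geometric multiplicity = 4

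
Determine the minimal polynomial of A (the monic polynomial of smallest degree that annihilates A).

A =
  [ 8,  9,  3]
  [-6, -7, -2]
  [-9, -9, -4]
x^2 + 2*x + 1

The characteristic polynomial is χ_A(x) = (x + 1)^3, so the eigenvalues are known. The minimal polynomial is
  m_A(x) = Π_λ (x − λ)^{k_λ}
where k_λ is the size of the *largest* Jordan block for λ (equivalently, the smallest k with (A − λI)^k v = 0 for every generalised eigenvector v of λ).

  λ = -1: largest Jordan block has size 2, contributing (x + 1)^2

So m_A(x) = (x + 1)^2 = x^2 + 2*x + 1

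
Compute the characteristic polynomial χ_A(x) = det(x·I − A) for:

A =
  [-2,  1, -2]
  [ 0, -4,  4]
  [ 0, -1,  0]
x^3 + 6*x^2 + 12*x + 8

Expanding det(x·I − A) (e.g. by cofactor expansion or by noting that A is similar to its Jordan form J, which has the same characteristic polynomial as A) gives
  χ_A(x) = x^3 + 6*x^2 + 12*x + 8
which factors as (x + 2)^3. The eigenvalues (with algebraic multiplicities) are λ = -2 with multiplicity 3.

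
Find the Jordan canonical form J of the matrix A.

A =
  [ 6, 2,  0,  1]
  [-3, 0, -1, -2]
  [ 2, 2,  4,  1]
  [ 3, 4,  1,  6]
J_3(4) ⊕ J_1(4)

The characteristic polynomial is
  det(x·I − A) = x^4 - 16*x^3 + 96*x^2 - 256*x + 256 = (x - 4)^4

Eigenvalues and multiplicities (the geometric multiplicity of λ is n − rank(A − λI), which equals the number of Jordan blocks for λ):
  λ = 4: algebraic multiplicity = 4, geometric multiplicity = 2

Determining the block sizes for each eigenvalue:
  λ = 4: with am = 4 and gm = 2, the partition is not yet determined (e.g. several partitions of 4 into 2 parts exist). Let N = A − (4)·I. Computing rank(N^1) = 2, rank(N^2) = 1, rank(N^3) = 0; the number of blocks of size ≥ j is rank(N^{j−1}) − rank(N^j), giving [2, 1, 1]. So we have 1 block(s) of size 3, 1 block(s) of size 1 → block sizes [3, 1]

Assembling the blocks gives a Jordan form
J =
  [4, 1, 0, 0]
  [0, 4, 1, 0]
  [0, 0, 4, 0]
  [0, 0, 0, 4]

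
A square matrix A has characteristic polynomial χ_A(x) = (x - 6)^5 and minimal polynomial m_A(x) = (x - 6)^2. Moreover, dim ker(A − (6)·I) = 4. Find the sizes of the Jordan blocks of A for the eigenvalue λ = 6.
Block sizes for λ = 6: [2, 1, 1, 1]

Step 1 — from the characteristic polynomial, algebraic multiplicity of λ = 6 is 5. From dim ker(A − (6)·I) = 4, there are exactly 4 Jordan blocks for λ = 6.
Step 2 — from the minimal polynomial, the factor (x − 6)^2 tells us the largest block for λ = 6 has size 2.
Step 3 — with total size 5, 4 blocks, and largest block 2, the block sizes (in nonincreasing order) are [2, 1, 1, 1].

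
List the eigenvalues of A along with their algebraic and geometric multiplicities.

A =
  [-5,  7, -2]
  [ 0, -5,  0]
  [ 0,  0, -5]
λ = -5: alg = 3, geom = 2

Step 1 — factor the characteristic polynomial to read off the algebraic multiplicities:
  χ_A(x) = (x + 5)^3

Step 2 — compute geometric multiplicities via the rank-nullity identity g(λ) = n − rank(A − λI):
  rank(A − (-5)·I) = 1, so dim ker(A − (-5)·I) = n − 1 = 2

Summary:
  λ = -5: algebraic multiplicity = 3, geometric multiplicity = 2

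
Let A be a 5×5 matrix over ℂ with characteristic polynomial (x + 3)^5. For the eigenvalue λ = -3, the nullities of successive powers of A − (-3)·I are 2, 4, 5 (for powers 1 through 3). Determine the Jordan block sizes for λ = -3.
Block sizes for λ = -3: [3, 2]

From the dimensions of kernels of powers, the number of Jordan blocks of size at least j is d_j − d_{j−1} where d_j = dim ker(N^j) (with d_0 = 0). Computing the differences gives [2, 2, 1].
The number of blocks of size exactly k is (#blocks of size ≥ k) − (#blocks of size ≥ k + 1), so the partition is: 1 block(s) of size 2, 1 block(s) of size 3.
In nonincreasing order the block sizes are [3, 2].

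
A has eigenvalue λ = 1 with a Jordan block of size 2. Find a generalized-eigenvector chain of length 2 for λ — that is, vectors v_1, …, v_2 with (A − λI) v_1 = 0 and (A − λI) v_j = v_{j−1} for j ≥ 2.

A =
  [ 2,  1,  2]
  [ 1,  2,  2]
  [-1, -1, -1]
A Jordan chain for λ = 1 of length 2:
v_1 = (1, 1, -1)ᵀ
v_2 = (1, 0, 0)ᵀ

Let N = A − (1)·I. We want v_2 with N^2 v_2 = 0 but N^1 v_2 ≠ 0; then v_{j-1} := N · v_j for j = 2, …, 2.

Pick v_2 = (1, 0, 0)ᵀ.
Then v_1 = N · v_2 = (1, 1, -1)ᵀ.

Sanity check: (A − (1)·I) v_1 = (0, 0, 0)ᵀ = 0. ✓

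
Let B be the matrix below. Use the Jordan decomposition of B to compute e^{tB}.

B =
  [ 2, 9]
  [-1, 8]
e^{tB} =
  [-3*t*exp(5*t) + exp(5*t), 9*t*exp(5*t)]
  [-t*exp(5*t), 3*t*exp(5*t) + exp(5*t)]

Strategy: write B = P · J · P⁻¹ where J is a Jordan canonical form, so e^{tB} = P · e^{tJ} · P⁻¹, and e^{tJ} can be computed block-by-block.

B has Jordan form
J =
  [5, 1]
  [0, 5]
(up to reordering of blocks).

Per-block formulas:
  For a 2×2 Jordan block J_2(5): exp(t · J_2(5)) = e^(5t)·(I + t·N), where N is the 2×2 nilpotent shift.

After assembling e^{tJ} and conjugating by P, we get:

e^{tB} =
  [-3*t*exp(5*t) + exp(5*t), 9*t*exp(5*t)]
  [-t*exp(5*t), 3*t*exp(5*t) + exp(5*t)]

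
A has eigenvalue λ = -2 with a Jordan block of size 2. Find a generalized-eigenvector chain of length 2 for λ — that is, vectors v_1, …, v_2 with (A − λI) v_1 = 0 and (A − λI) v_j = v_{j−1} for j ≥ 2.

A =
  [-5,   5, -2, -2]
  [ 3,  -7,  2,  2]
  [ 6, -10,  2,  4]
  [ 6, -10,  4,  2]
A Jordan chain for λ = -2 of length 2:
v_1 = (-3, 3, 6, 6)ᵀ
v_2 = (1, 0, 0, 0)ᵀ

Let N = A − (-2)·I. We want v_2 with N^2 v_2 = 0 but N^1 v_2 ≠ 0; then v_{j-1} := N · v_j for j = 2, …, 2.

Pick v_2 = (1, 0, 0, 0)ᵀ.
Then v_1 = N · v_2 = (-3, 3, 6, 6)ᵀ.

Sanity check: (A − (-2)·I) v_1 = (0, 0, 0, 0)ᵀ = 0. ✓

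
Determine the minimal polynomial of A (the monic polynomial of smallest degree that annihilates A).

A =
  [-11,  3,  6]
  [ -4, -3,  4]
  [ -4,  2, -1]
x^2 + 10*x + 25

The characteristic polynomial is χ_A(x) = (x + 5)^3, so the eigenvalues are known. The minimal polynomial is
  m_A(x) = Π_λ (x − λ)^{k_λ}
where k_λ is the size of the *largest* Jordan block for λ (equivalently, the smallest k with (A − λI)^k v = 0 for every generalised eigenvector v of λ).

  λ = -5: largest Jordan block has size 2, contributing (x + 5)^2

So m_A(x) = (x + 5)^2 = x^2 + 10*x + 25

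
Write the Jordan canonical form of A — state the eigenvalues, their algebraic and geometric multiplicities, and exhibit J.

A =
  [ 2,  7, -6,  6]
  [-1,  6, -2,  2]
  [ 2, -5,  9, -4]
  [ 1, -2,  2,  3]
J_3(5) ⊕ J_1(5)

The characteristic polynomial is
  det(x·I − A) = x^4 - 20*x^3 + 150*x^2 - 500*x + 625 = (x - 5)^4

Eigenvalues and multiplicities (the geometric multiplicity of λ is n − rank(A − λI), which equals the number of Jordan blocks for λ):
  λ = 5: algebraic multiplicity = 4, geometric multiplicity = 2

Determining the block sizes for each eigenvalue:
  λ = 5: with am = 4 and gm = 2, the partition is not yet determined (e.g. several partitions of 4 into 2 parts exist). Let N = A − (5)·I. Computing rank(N^1) = 2, rank(N^2) = 1, rank(N^3) = 0; the number of blocks of size ≥ j is rank(N^{j−1}) − rank(N^j), giving [2, 1, 1]. So we have 1 block(s) of size 3, 1 block(s) of size 1 → block sizes [3, 1]

Assembling the blocks gives a Jordan form
J =
  [5, 1, 0, 0]
  [0, 5, 1, 0]
  [0, 0, 5, 0]
  [0, 0, 0, 5]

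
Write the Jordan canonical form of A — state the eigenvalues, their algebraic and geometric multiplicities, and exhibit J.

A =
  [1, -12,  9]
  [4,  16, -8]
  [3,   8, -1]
J_1(4) ⊕ J_2(6)

The characteristic polynomial is
  det(x·I − A) = x^3 - 16*x^2 + 84*x - 144 = (x - 6)^2*(x - 4)

Eigenvalues and multiplicities (the geometric multiplicity of λ is n − rank(A − λI), which equals the number of Jordan blocks for λ):
  λ = 4: algebraic multiplicity = 1, geometric multiplicity = 1
  λ = 6: algebraic multiplicity = 2, geometric multiplicity = 1

Determining the block sizes for each eigenvalue:
  λ = 4: one block (gm = 1), so the single block has size am = 1 → block sizes [1]
  λ = 6: one block (gm = 1), so the single block has size am = 2 → block sizes [2]

Assembling the blocks gives a Jordan form
J =
  [4, 0, 0]
  [0, 6, 1]
  [0, 0, 6]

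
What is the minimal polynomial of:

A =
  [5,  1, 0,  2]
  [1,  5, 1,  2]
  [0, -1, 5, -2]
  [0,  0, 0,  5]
x^3 - 15*x^2 + 75*x - 125

The characteristic polynomial is χ_A(x) = (x - 5)^4, so the eigenvalues are known. The minimal polynomial is
  m_A(x) = Π_λ (x − λ)^{k_λ}
where k_λ is the size of the *largest* Jordan block for λ (equivalently, the smallest k with (A − λI)^k v = 0 for every generalised eigenvector v of λ).

  λ = 5: largest Jordan block has size 3, contributing (x − 5)^3

So m_A(x) = (x - 5)^3 = x^3 - 15*x^2 + 75*x - 125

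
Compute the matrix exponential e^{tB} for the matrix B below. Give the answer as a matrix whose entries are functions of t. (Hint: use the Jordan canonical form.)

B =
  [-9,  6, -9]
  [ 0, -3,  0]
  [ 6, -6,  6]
e^{tB} =
  [-2 + 3*exp(-3*t), 2 - 2*exp(-3*t), -3 + 3*exp(-3*t)]
  [0, exp(-3*t), 0]
  [2 - 2*exp(-3*t), -2 + 2*exp(-3*t), 3 - 2*exp(-3*t)]

Strategy: write B = P · J · P⁻¹ where J is a Jordan canonical form, so e^{tB} = P · e^{tJ} · P⁻¹, and e^{tJ} can be computed block-by-block.

B has Jordan form
J =
  [-3,  0, 0]
  [ 0, -3, 0]
  [ 0,  0, 0]
(up to reordering of blocks).

Per-block formulas:
  For a 1×1 block at λ = 0: exp(t · [0]) = [e^(0t)].
  For a 1×1 block at λ = -3: exp(t · [-3]) = [e^(-3t)].

After assembling e^{tJ} and conjugating by P, we get:

e^{tB} =
  [-2 + 3*exp(-3*t), 2 - 2*exp(-3*t), -3 + 3*exp(-3*t)]
  [0, exp(-3*t), 0]
  [2 - 2*exp(-3*t), -2 + 2*exp(-3*t), 3 - 2*exp(-3*t)]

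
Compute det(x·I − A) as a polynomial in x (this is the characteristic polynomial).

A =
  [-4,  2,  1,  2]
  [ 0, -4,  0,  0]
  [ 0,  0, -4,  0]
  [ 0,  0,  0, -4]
x^4 + 16*x^3 + 96*x^2 + 256*x + 256

Expanding det(x·I − A) (e.g. by cofactor expansion or by noting that A is similar to its Jordan form J, which has the same characteristic polynomial as A) gives
  χ_A(x) = x^4 + 16*x^3 + 96*x^2 + 256*x + 256
which factors as (x + 4)^4. The eigenvalues (with algebraic multiplicities) are λ = -4 with multiplicity 4.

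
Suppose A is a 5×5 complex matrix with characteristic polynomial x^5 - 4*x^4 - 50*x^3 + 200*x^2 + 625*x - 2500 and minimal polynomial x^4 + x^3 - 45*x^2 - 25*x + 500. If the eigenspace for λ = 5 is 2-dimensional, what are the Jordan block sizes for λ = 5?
Block sizes for λ = 5: [1, 1]

Step 1 — from the characteristic polynomial, algebraic multiplicity of λ = 5 is 2. From dim ker(A − (5)·I) = 2, there are exactly 2 Jordan blocks for λ = 5.
Step 2 — from the minimal polynomial, the factor (x − 5) tells us the largest block for λ = 5 has size 1.
Step 3 — with total size 2, 2 blocks, and largest block 1, the block sizes (in nonincreasing order) are [1, 1].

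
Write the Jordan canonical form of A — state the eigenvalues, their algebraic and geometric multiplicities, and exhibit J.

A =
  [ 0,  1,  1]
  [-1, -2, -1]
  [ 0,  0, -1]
J_2(-1) ⊕ J_1(-1)

The characteristic polynomial is
  det(x·I − A) = x^3 + 3*x^2 + 3*x + 1 = (x + 1)^3

Eigenvalues and multiplicities (the geometric multiplicity of λ is n − rank(A − λI), which equals the number of Jordan blocks for λ):
  λ = -1: algebraic multiplicity = 3, geometric multiplicity = 2

Determining the block sizes for each eigenvalue:
  λ = -1: 2 blocks summing to 3 forces exactly one block of size 2 and the rest size 1 → block sizes [2, 1]

Assembling the blocks gives a Jordan form
J =
  [-1,  1,  0]
  [ 0, -1,  0]
  [ 0,  0, -1]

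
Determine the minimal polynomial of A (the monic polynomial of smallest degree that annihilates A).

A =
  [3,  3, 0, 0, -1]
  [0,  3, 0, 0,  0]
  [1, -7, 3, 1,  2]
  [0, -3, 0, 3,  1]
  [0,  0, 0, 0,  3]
x^2 - 6*x + 9

The characteristic polynomial is χ_A(x) = (x - 3)^5, so the eigenvalues are known. The minimal polynomial is
  m_A(x) = Π_λ (x − λ)^{k_λ}
where k_λ is the size of the *largest* Jordan block for λ (equivalently, the smallest k with (A − λI)^k v = 0 for every generalised eigenvector v of λ).

  λ = 3: largest Jordan block has size 2, contributing (x − 3)^2

So m_A(x) = (x - 3)^2 = x^2 - 6*x + 9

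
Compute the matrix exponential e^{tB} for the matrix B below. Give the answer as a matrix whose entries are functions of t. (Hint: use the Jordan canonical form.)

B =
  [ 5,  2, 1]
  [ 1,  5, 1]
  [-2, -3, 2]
e^{tB} =
  [t^2*exp(4*t)/2 + t*exp(4*t) + exp(4*t), t^2*exp(4*t)/2 + 2*t*exp(4*t), t^2*exp(4*t)/2 + t*exp(4*t)]
  [t*exp(4*t), t*exp(4*t) + exp(4*t), t*exp(4*t)]
  [-t^2*exp(4*t)/2 - 2*t*exp(4*t), -t^2*exp(4*t)/2 - 3*t*exp(4*t), -t^2*exp(4*t)/2 - 2*t*exp(4*t) + exp(4*t)]

Strategy: write B = P · J · P⁻¹ where J is a Jordan canonical form, so e^{tB} = P · e^{tJ} · P⁻¹, and e^{tJ} can be computed block-by-block.

B has Jordan form
J =
  [4, 1, 0]
  [0, 4, 1]
  [0, 0, 4]
(up to reordering of blocks).

Per-block formulas:
  For a 3×3 Jordan block J_3(4): exp(t · J_3(4)) = e^(4t)·(I + t·N + (t^2/2)·N^2), where N is the 3×3 nilpotent shift.

After assembling e^{tJ} and conjugating by P, we get:

e^{tB} =
  [t^2*exp(4*t)/2 + t*exp(4*t) + exp(4*t), t^2*exp(4*t)/2 + 2*t*exp(4*t), t^2*exp(4*t)/2 + t*exp(4*t)]
  [t*exp(4*t), t*exp(4*t) + exp(4*t), t*exp(4*t)]
  [-t^2*exp(4*t)/2 - 2*t*exp(4*t), -t^2*exp(4*t)/2 - 3*t*exp(4*t), -t^2*exp(4*t)/2 - 2*t*exp(4*t) + exp(4*t)]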